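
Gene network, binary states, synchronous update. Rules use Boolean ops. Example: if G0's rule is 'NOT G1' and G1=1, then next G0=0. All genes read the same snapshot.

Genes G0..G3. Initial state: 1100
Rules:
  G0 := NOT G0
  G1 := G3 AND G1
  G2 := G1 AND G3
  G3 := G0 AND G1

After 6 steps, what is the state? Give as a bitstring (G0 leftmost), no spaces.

Step 1: G0=NOT G0=NOT 1=0 G1=G3&G1=0&1=0 G2=G1&G3=1&0=0 G3=G0&G1=1&1=1 -> 0001
Step 2: G0=NOT G0=NOT 0=1 G1=G3&G1=1&0=0 G2=G1&G3=0&1=0 G3=G0&G1=0&0=0 -> 1000
Step 3: G0=NOT G0=NOT 1=0 G1=G3&G1=0&0=0 G2=G1&G3=0&0=0 G3=G0&G1=1&0=0 -> 0000
Step 4: G0=NOT G0=NOT 0=1 G1=G3&G1=0&0=0 G2=G1&G3=0&0=0 G3=G0&G1=0&0=0 -> 1000
Step 5: G0=NOT G0=NOT 1=0 G1=G3&G1=0&0=0 G2=G1&G3=0&0=0 G3=G0&G1=1&0=0 -> 0000
Step 6: G0=NOT G0=NOT 0=1 G1=G3&G1=0&0=0 G2=G1&G3=0&0=0 G3=G0&G1=0&0=0 -> 1000

1000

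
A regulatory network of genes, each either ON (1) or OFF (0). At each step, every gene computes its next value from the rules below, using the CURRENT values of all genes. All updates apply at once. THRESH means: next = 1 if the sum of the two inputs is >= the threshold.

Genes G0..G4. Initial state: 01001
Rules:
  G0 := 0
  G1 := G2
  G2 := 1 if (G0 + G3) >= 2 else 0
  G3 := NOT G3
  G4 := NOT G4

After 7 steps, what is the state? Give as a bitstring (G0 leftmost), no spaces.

Step 1: G0=0(const) G1=G2=0 G2=(0+0>=2)=0 G3=NOT G3=NOT 0=1 G4=NOT G4=NOT 1=0 -> 00010
Step 2: G0=0(const) G1=G2=0 G2=(0+1>=2)=0 G3=NOT G3=NOT 1=0 G4=NOT G4=NOT 0=1 -> 00001
Step 3: G0=0(const) G1=G2=0 G2=(0+0>=2)=0 G3=NOT G3=NOT 0=1 G4=NOT G4=NOT 1=0 -> 00010
Step 4: G0=0(const) G1=G2=0 G2=(0+1>=2)=0 G3=NOT G3=NOT 1=0 G4=NOT G4=NOT 0=1 -> 00001
Step 5: G0=0(const) G1=G2=0 G2=(0+0>=2)=0 G3=NOT G3=NOT 0=1 G4=NOT G4=NOT 1=0 -> 00010
Step 6: G0=0(const) G1=G2=0 G2=(0+1>=2)=0 G3=NOT G3=NOT 1=0 G4=NOT G4=NOT 0=1 -> 00001
Step 7: G0=0(const) G1=G2=0 G2=(0+0>=2)=0 G3=NOT G3=NOT 0=1 G4=NOT G4=NOT 1=0 -> 00010

00010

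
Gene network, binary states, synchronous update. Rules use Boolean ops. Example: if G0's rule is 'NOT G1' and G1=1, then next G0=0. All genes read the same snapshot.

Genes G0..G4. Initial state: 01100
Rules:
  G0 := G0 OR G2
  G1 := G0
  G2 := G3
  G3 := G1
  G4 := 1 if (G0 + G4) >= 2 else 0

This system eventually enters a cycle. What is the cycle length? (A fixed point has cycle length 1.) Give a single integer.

Answer: 1

Derivation:
Step 0: 01100
Step 1: G0=G0|G2=0|1=1 G1=G0=0 G2=G3=0 G3=G1=1 G4=(0+0>=2)=0 -> 10010
Step 2: G0=G0|G2=1|0=1 G1=G0=1 G2=G3=1 G3=G1=0 G4=(1+0>=2)=0 -> 11100
Step 3: G0=G0|G2=1|1=1 G1=G0=1 G2=G3=0 G3=G1=1 G4=(1+0>=2)=0 -> 11010
Step 4: G0=G0|G2=1|0=1 G1=G0=1 G2=G3=1 G3=G1=1 G4=(1+0>=2)=0 -> 11110
Step 5: G0=G0|G2=1|1=1 G1=G0=1 G2=G3=1 G3=G1=1 G4=(1+0>=2)=0 -> 11110
State from step 5 equals state from step 4 -> cycle length 1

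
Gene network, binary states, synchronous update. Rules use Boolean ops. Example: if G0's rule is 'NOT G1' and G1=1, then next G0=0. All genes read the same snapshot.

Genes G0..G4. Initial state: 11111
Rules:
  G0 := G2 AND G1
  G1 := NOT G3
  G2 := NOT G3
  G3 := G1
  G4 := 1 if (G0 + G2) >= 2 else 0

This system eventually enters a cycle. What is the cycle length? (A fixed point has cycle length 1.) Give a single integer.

Answer: 4

Derivation:
Step 0: 11111
Step 1: G0=G2&G1=1&1=1 G1=NOT G3=NOT 1=0 G2=NOT G3=NOT 1=0 G3=G1=1 G4=(1+1>=2)=1 -> 10011
Step 2: G0=G2&G1=0&0=0 G1=NOT G3=NOT 1=0 G2=NOT G3=NOT 1=0 G3=G1=0 G4=(1+0>=2)=0 -> 00000
Step 3: G0=G2&G1=0&0=0 G1=NOT G3=NOT 0=1 G2=NOT G3=NOT 0=1 G3=G1=0 G4=(0+0>=2)=0 -> 01100
Step 4: G0=G2&G1=1&1=1 G1=NOT G3=NOT 0=1 G2=NOT G3=NOT 0=1 G3=G1=1 G4=(0+1>=2)=0 -> 11110
Step 5: G0=G2&G1=1&1=1 G1=NOT G3=NOT 1=0 G2=NOT G3=NOT 1=0 G3=G1=1 G4=(1+1>=2)=1 -> 10011
State from step 5 equals state from step 1 -> cycle length 4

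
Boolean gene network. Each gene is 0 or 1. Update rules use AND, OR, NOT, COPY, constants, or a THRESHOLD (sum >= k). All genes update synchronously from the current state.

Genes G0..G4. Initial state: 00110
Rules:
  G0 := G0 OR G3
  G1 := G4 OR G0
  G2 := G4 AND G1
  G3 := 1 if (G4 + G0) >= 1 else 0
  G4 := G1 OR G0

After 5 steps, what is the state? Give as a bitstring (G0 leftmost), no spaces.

Step 1: G0=G0|G3=0|1=1 G1=G4|G0=0|0=0 G2=G4&G1=0&0=0 G3=(0+0>=1)=0 G4=G1|G0=0|0=0 -> 10000
Step 2: G0=G0|G3=1|0=1 G1=G4|G0=0|1=1 G2=G4&G1=0&0=0 G3=(0+1>=1)=1 G4=G1|G0=0|1=1 -> 11011
Step 3: G0=G0|G3=1|1=1 G1=G4|G0=1|1=1 G2=G4&G1=1&1=1 G3=(1+1>=1)=1 G4=G1|G0=1|1=1 -> 11111
Step 4: G0=G0|G3=1|1=1 G1=G4|G0=1|1=1 G2=G4&G1=1&1=1 G3=(1+1>=1)=1 G4=G1|G0=1|1=1 -> 11111
Step 5: G0=G0|G3=1|1=1 G1=G4|G0=1|1=1 G2=G4&G1=1&1=1 G3=(1+1>=1)=1 G4=G1|G0=1|1=1 -> 11111

11111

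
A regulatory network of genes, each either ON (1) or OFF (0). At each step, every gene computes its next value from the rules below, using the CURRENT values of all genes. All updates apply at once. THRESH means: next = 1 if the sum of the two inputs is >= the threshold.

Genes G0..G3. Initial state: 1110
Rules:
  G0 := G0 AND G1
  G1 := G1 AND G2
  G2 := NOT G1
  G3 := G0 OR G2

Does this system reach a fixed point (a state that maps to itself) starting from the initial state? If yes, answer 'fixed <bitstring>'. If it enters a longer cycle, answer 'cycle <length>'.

Answer: fixed 0011

Derivation:
Step 0: 1110
Step 1: G0=G0&G1=1&1=1 G1=G1&G2=1&1=1 G2=NOT G1=NOT 1=0 G3=G0|G2=1|1=1 -> 1101
Step 2: G0=G0&G1=1&1=1 G1=G1&G2=1&0=0 G2=NOT G1=NOT 1=0 G3=G0|G2=1|0=1 -> 1001
Step 3: G0=G0&G1=1&0=0 G1=G1&G2=0&0=0 G2=NOT G1=NOT 0=1 G3=G0|G2=1|0=1 -> 0011
Step 4: G0=G0&G1=0&0=0 G1=G1&G2=0&1=0 G2=NOT G1=NOT 0=1 G3=G0|G2=0|1=1 -> 0011
Fixed point reached at step 3: 0011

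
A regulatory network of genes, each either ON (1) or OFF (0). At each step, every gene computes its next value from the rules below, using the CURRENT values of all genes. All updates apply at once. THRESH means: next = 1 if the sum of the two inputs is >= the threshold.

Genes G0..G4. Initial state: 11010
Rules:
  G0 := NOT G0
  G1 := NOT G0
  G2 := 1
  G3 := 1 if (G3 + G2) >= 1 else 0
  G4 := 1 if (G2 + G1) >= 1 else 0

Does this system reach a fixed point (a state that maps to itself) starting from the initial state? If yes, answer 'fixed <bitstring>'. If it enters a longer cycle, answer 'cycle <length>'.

Step 0: 11010
Step 1: G0=NOT G0=NOT 1=0 G1=NOT G0=NOT 1=0 G2=1(const) G3=(1+0>=1)=1 G4=(0+1>=1)=1 -> 00111
Step 2: G0=NOT G0=NOT 0=1 G1=NOT G0=NOT 0=1 G2=1(const) G3=(1+1>=1)=1 G4=(1+0>=1)=1 -> 11111
Step 3: G0=NOT G0=NOT 1=0 G1=NOT G0=NOT 1=0 G2=1(const) G3=(1+1>=1)=1 G4=(1+1>=1)=1 -> 00111
Cycle of length 2 starting at step 1 -> no fixed point

Answer: cycle 2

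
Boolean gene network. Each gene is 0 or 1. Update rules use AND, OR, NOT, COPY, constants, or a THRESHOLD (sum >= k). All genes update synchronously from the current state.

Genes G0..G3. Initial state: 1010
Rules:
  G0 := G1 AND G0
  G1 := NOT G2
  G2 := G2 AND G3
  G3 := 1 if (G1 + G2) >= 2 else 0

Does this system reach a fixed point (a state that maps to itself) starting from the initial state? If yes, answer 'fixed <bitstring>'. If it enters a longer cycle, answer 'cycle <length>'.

Answer: fixed 0100

Derivation:
Step 0: 1010
Step 1: G0=G1&G0=0&1=0 G1=NOT G2=NOT 1=0 G2=G2&G3=1&0=0 G3=(0+1>=2)=0 -> 0000
Step 2: G0=G1&G0=0&0=0 G1=NOT G2=NOT 0=1 G2=G2&G3=0&0=0 G3=(0+0>=2)=0 -> 0100
Step 3: G0=G1&G0=1&0=0 G1=NOT G2=NOT 0=1 G2=G2&G3=0&0=0 G3=(1+0>=2)=0 -> 0100
Fixed point reached at step 2: 0100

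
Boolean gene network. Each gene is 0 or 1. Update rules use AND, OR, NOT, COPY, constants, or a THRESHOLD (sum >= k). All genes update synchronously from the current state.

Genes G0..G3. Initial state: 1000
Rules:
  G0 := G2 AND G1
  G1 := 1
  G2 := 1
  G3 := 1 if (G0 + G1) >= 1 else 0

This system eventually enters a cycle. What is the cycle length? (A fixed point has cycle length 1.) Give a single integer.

Answer: 1

Derivation:
Step 0: 1000
Step 1: G0=G2&G1=0&0=0 G1=1(const) G2=1(const) G3=(1+0>=1)=1 -> 0111
Step 2: G0=G2&G1=1&1=1 G1=1(const) G2=1(const) G3=(0+1>=1)=1 -> 1111
Step 3: G0=G2&G1=1&1=1 G1=1(const) G2=1(const) G3=(1+1>=1)=1 -> 1111
State from step 3 equals state from step 2 -> cycle length 1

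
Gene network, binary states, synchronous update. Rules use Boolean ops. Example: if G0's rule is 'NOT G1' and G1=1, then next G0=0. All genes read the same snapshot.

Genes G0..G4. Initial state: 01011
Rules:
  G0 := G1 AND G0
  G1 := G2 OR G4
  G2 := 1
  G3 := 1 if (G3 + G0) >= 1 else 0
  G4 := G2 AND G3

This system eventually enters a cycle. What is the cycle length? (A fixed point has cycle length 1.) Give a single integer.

Answer: 1

Derivation:
Step 0: 01011
Step 1: G0=G1&G0=1&0=0 G1=G2|G4=0|1=1 G2=1(const) G3=(1+0>=1)=1 G4=G2&G3=0&1=0 -> 01110
Step 2: G0=G1&G0=1&0=0 G1=G2|G4=1|0=1 G2=1(const) G3=(1+0>=1)=1 G4=G2&G3=1&1=1 -> 01111
Step 3: G0=G1&G0=1&0=0 G1=G2|G4=1|1=1 G2=1(const) G3=(1+0>=1)=1 G4=G2&G3=1&1=1 -> 01111
State from step 3 equals state from step 2 -> cycle length 1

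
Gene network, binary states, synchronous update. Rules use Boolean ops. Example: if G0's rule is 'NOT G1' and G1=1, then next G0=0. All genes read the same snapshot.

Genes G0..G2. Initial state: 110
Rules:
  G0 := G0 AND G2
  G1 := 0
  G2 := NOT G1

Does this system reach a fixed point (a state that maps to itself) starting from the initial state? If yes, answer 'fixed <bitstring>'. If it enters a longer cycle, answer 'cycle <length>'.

Step 0: 110
Step 1: G0=G0&G2=1&0=0 G1=0(const) G2=NOT G1=NOT 1=0 -> 000
Step 2: G0=G0&G2=0&0=0 G1=0(const) G2=NOT G1=NOT 0=1 -> 001
Step 3: G0=G0&G2=0&1=0 G1=0(const) G2=NOT G1=NOT 0=1 -> 001
Fixed point reached at step 2: 001

Answer: fixed 001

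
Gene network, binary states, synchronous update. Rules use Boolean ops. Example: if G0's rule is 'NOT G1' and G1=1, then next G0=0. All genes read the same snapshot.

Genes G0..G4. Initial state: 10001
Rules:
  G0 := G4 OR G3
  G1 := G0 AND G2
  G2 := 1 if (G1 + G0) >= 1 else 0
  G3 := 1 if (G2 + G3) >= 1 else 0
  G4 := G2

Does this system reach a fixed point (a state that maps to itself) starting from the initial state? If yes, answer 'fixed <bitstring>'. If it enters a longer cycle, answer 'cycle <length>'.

Answer: fixed 11111

Derivation:
Step 0: 10001
Step 1: G0=G4|G3=1|0=1 G1=G0&G2=1&0=0 G2=(0+1>=1)=1 G3=(0+0>=1)=0 G4=G2=0 -> 10100
Step 2: G0=G4|G3=0|0=0 G1=G0&G2=1&1=1 G2=(0+1>=1)=1 G3=(1+0>=1)=1 G4=G2=1 -> 01111
Step 3: G0=G4|G3=1|1=1 G1=G0&G2=0&1=0 G2=(1+0>=1)=1 G3=(1+1>=1)=1 G4=G2=1 -> 10111
Step 4: G0=G4|G3=1|1=1 G1=G0&G2=1&1=1 G2=(0+1>=1)=1 G3=(1+1>=1)=1 G4=G2=1 -> 11111
Step 5: G0=G4|G3=1|1=1 G1=G0&G2=1&1=1 G2=(1+1>=1)=1 G3=(1+1>=1)=1 G4=G2=1 -> 11111
Fixed point reached at step 4: 11111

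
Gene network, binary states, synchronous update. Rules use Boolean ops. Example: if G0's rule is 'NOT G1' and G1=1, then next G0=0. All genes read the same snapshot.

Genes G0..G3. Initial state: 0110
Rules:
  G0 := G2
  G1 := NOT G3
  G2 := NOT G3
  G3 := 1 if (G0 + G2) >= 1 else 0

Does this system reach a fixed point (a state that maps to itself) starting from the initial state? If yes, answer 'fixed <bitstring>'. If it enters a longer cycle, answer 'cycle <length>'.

Step 0: 0110
Step 1: G0=G2=1 G1=NOT G3=NOT 0=1 G2=NOT G3=NOT 0=1 G3=(0+1>=1)=1 -> 1111
Step 2: G0=G2=1 G1=NOT G3=NOT 1=0 G2=NOT G3=NOT 1=0 G3=(1+1>=1)=1 -> 1001
Step 3: G0=G2=0 G1=NOT G3=NOT 1=0 G2=NOT G3=NOT 1=0 G3=(1+0>=1)=1 -> 0001
Step 4: G0=G2=0 G1=NOT G3=NOT 1=0 G2=NOT G3=NOT 1=0 G3=(0+0>=1)=0 -> 0000
Step 5: G0=G2=0 G1=NOT G3=NOT 0=1 G2=NOT G3=NOT 0=1 G3=(0+0>=1)=0 -> 0110
Cycle of length 5 starting at step 0 -> no fixed point

Answer: cycle 5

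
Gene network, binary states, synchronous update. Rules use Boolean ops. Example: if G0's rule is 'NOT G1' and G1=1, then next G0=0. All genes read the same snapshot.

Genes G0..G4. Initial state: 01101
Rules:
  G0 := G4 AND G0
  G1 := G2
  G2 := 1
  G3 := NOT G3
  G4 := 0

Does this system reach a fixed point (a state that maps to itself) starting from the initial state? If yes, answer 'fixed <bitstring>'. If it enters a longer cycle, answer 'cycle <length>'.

Step 0: 01101
Step 1: G0=G4&G0=1&0=0 G1=G2=1 G2=1(const) G3=NOT G3=NOT 0=1 G4=0(const) -> 01110
Step 2: G0=G4&G0=0&0=0 G1=G2=1 G2=1(const) G3=NOT G3=NOT 1=0 G4=0(const) -> 01100
Step 3: G0=G4&G0=0&0=0 G1=G2=1 G2=1(const) G3=NOT G3=NOT 0=1 G4=0(const) -> 01110
Cycle of length 2 starting at step 1 -> no fixed point

Answer: cycle 2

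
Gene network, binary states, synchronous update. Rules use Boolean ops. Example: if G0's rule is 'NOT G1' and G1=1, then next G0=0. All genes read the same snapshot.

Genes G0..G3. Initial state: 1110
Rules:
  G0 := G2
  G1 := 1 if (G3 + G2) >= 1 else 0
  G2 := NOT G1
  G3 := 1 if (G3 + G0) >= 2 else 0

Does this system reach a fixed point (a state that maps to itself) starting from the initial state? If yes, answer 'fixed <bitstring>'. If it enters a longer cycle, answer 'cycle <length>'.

Answer: cycle 4

Derivation:
Step 0: 1110
Step 1: G0=G2=1 G1=(0+1>=1)=1 G2=NOT G1=NOT 1=0 G3=(0+1>=2)=0 -> 1100
Step 2: G0=G2=0 G1=(0+0>=1)=0 G2=NOT G1=NOT 1=0 G3=(0+1>=2)=0 -> 0000
Step 3: G0=G2=0 G1=(0+0>=1)=0 G2=NOT G1=NOT 0=1 G3=(0+0>=2)=0 -> 0010
Step 4: G0=G2=1 G1=(0+1>=1)=1 G2=NOT G1=NOT 0=1 G3=(0+0>=2)=0 -> 1110
Cycle of length 4 starting at step 0 -> no fixed point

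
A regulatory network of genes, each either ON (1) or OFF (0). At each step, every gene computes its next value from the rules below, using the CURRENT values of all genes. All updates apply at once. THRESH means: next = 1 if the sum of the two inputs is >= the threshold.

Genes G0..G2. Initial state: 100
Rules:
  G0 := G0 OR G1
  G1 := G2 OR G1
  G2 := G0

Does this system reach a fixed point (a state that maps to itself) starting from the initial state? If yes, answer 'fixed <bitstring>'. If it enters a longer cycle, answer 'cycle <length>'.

Step 0: 100
Step 1: G0=G0|G1=1|0=1 G1=G2|G1=0|0=0 G2=G0=1 -> 101
Step 2: G0=G0|G1=1|0=1 G1=G2|G1=1|0=1 G2=G0=1 -> 111
Step 3: G0=G0|G1=1|1=1 G1=G2|G1=1|1=1 G2=G0=1 -> 111
Fixed point reached at step 2: 111

Answer: fixed 111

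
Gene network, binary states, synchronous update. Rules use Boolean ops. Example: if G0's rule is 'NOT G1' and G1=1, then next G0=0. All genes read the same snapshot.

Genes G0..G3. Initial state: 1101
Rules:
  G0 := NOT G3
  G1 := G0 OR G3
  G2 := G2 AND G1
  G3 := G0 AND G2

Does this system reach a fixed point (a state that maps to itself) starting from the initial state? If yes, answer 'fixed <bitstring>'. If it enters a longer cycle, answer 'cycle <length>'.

Answer: fixed 1100

Derivation:
Step 0: 1101
Step 1: G0=NOT G3=NOT 1=0 G1=G0|G3=1|1=1 G2=G2&G1=0&1=0 G3=G0&G2=1&0=0 -> 0100
Step 2: G0=NOT G3=NOT 0=1 G1=G0|G3=0|0=0 G2=G2&G1=0&1=0 G3=G0&G2=0&0=0 -> 1000
Step 3: G0=NOT G3=NOT 0=1 G1=G0|G3=1|0=1 G2=G2&G1=0&0=0 G3=G0&G2=1&0=0 -> 1100
Step 4: G0=NOT G3=NOT 0=1 G1=G0|G3=1|0=1 G2=G2&G1=0&1=0 G3=G0&G2=1&0=0 -> 1100
Fixed point reached at step 3: 1100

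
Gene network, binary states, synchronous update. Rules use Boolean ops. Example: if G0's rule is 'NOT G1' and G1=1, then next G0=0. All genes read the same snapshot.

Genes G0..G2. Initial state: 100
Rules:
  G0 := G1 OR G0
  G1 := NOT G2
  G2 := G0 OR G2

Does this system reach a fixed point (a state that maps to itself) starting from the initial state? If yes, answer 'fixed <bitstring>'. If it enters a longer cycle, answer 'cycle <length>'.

Step 0: 100
Step 1: G0=G1|G0=0|1=1 G1=NOT G2=NOT 0=1 G2=G0|G2=1|0=1 -> 111
Step 2: G0=G1|G0=1|1=1 G1=NOT G2=NOT 1=0 G2=G0|G2=1|1=1 -> 101
Step 3: G0=G1|G0=0|1=1 G1=NOT G2=NOT 1=0 G2=G0|G2=1|1=1 -> 101
Fixed point reached at step 2: 101

Answer: fixed 101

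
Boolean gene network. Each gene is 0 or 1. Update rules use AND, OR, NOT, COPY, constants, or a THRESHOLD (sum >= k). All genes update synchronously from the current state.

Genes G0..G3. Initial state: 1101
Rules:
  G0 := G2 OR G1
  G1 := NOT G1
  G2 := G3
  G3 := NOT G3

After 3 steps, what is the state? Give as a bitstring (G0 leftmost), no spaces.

Step 1: G0=G2|G1=0|1=1 G1=NOT G1=NOT 1=0 G2=G3=1 G3=NOT G3=NOT 1=0 -> 1010
Step 2: G0=G2|G1=1|0=1 G1=NOT G1=NOT 0=1 G2=G3=0 G3=NOT G3=NOT 0=1 -> 1101
Step 3: G0=G2|G1=0|1=1 G1=NOT G1=NOT 1=0 G2=G3=1 G3=NOT G3=NOT 1=0 -> 1010

1010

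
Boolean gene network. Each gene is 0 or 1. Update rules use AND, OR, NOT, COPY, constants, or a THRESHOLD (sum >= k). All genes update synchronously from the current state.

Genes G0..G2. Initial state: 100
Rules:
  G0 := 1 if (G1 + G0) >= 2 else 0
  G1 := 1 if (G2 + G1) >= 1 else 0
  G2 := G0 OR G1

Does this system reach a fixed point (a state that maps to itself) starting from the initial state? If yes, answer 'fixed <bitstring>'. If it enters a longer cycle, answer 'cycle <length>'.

Answer: fixed 011

Derivation:
Step 0: 100
Step 1: G0=(0+1>=2)=0 G1=(0+0>=1)=0 G2=G0|G1=1|0=1 -> 001
Step 2: G0=(0+0>=2)=0 G1=(1+0>=1)=1 G2=G0|G1=0|0=0 -> 010
Step 3: G0=(1+0>=2)=0 G1=(0+1>=1)=1 G2=G0|G1=0|1=1 -> 011
Step 4: G0=(1+0>=2)=0 G1=(1+1>=1)=1 G2=G0|G1=0|1=1 -> 011
Fixed point reached at step 3: 011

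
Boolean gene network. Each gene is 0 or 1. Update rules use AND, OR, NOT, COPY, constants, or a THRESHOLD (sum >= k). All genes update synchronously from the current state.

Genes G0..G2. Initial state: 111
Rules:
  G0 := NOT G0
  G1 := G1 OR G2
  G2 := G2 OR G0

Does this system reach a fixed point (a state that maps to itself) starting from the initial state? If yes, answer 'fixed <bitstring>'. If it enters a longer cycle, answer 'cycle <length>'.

Answer: cycle 2

Derivation:
Step 0: 111
Step 1: G0=NOT G0=NOT 1=0 G1=G1|G2=1|1=1 G2=G2|G0=1|1=1 -> 011
Step 2: G0=NOT G0=NOT 0=1 G1=G1|G2=1|1=1 G2=G2|G0=1|0=1 -> 111
Cycle of length 2 starting at step 0 -> no fixed point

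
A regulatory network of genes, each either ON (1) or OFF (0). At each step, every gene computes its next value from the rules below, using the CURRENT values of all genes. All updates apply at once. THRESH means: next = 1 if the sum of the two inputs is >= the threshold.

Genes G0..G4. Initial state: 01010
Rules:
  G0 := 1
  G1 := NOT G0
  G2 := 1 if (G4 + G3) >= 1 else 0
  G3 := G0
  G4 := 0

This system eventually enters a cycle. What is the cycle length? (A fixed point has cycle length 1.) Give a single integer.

Step 0: 01010
Step 1: G0=1(const) G1=NOT G0=NOT 0=1 G2=(0+1>=1)=1 G3=G0=0 G4=0(const) -> 11100
Step 2: G0=1(const) G1=NOT G0=NOT 1=0 G2=(0+0>=1)=0 G3=G0=1 G4=0(const) -> 10010
Step 3: G0=1(const) G1=NOT G0=NOT 1=0 G2=(0+1>=1)=1 G3=G0=1 G4=0(const) -> 10110
Step 4: G0=1(const) G1=NOT G0=NOT 1=0 G2=(0+1>=1)=1 G3=G0=1 G4=0(const) -> 10110
State from step 4 equals state from step 3 -> cycle length 1

Answer: 1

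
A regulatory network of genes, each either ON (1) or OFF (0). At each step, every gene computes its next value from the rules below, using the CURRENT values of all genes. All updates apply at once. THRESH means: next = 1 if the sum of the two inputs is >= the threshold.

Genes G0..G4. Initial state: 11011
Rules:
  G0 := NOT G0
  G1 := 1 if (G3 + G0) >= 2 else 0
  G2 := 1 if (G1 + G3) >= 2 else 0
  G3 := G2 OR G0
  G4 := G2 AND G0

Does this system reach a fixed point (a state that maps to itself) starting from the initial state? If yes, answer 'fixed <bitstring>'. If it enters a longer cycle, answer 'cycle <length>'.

Step 0: 11011
Step 1: G0=NOT G0=NOT 1=0 G1=(1+1>=2)=1 G2=(1+1>=2)=1 G3=G2|G0=0|1=1 G4=G2&G0=0&1=0 -> 01110
Step 2: G0=NOT G0=NOT 0=1 G1=(1+0>=2)=0 G2=(1+1>=2)=1 G3=G2|G0=1|0=1 G4=G2&G0=1&0=0 -> 10110
Step 3: G0=NOT G0=NOT 1=0 G1=(1+1>=2)=1 G2=(0+1>=2)=0 G3=G2|G0=1|1=1 G4=G2&G0=1&1=1 -> 01011
Step 4: G0=NOT G0=NOT 0=1 G1=(1+0>=2)=0 G2=(1+1>=2)=1 G3=G2|G0=0|0=0 G4=G2&G0=0&0=0 -> 10100
Step 5: G0=NOT G0=NOT 1=0 G1=(0+1>=2)=0 G2=(0+0>=2)=0 G3=G2|G0=1|1=1 G4=G2&G0=1&1=1 -> 00011
Step 6: G0=NOT G0=NOT 0=1 G1=(1+0>=2)=0 G2=(0+1>=2)=0 G3=G2|G0=0|0=0 G4=G2&G0=0&0=0 -> 10000
Step 7: G0=NOT G0=NOT 1=0 G1=(0+1>=2)=0 G2=(0+0>=2)=0 G3=G2|G0=0|1=1 G4=G2&G0=0&1=0 -> 00010
Step 8: G0=NOT G0=NOT 0=1 G1=(1+0>=2)=0 G2=(0+1>=2)=0 G3=G2|G0=0|0=0 G4=G2&G0=0&0=0 -> 10000
Cycle of length 2 starting at step 6 -> no fixed point

Answer: cycle 2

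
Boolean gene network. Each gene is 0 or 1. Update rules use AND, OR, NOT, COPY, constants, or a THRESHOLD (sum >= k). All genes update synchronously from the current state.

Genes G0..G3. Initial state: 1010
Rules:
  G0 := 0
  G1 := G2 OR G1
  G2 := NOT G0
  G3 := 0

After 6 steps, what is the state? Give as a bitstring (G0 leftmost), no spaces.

Step 1: G0=0(const) G1=G2|G1=1|0=1 G2=NOT G0=NOT 1=0 G3=0(const) -> 0100
Step 2: G0=0(const) G1=G2|G1=0|1=1 G2=NOT G0=NOT 0=1 G3=0(const) -> 0110
Step 3: G0=0(const) G1=G2|G1=1|1=1 G2=NOT G0=NOT 0=1 G3=0(const) -> 0110
Step 4: G0=0(const) G1=G2|G1=1|1=1 G2=NOT G0=NOT 0=1 G3=0(const) -> 0110
Step 5: G0=0(const) G1=G2|G1=1|1=1 G2=NOT G0=NOT 0=1 G3=0(const) -> 0110
Step 6: G0=0(const) G1=G2|G1=1|1=1 G2=NOT G0=NOT 0=1 G3=0(const) -> 0110

0110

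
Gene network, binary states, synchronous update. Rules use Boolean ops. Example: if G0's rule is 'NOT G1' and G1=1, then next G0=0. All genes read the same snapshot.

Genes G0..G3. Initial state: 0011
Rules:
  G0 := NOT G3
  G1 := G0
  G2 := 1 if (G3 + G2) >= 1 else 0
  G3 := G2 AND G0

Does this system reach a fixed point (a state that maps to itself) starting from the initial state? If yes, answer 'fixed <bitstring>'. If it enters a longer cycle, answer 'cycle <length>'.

Answer: cycle 4

Derivation:
Step 0: 0011
Step 1: G0=NOT G3=NOT 1=0 G1=G0=0 G2=(1+1>=1)=1 G3=G2&G0=1&0=0 -> 0010
Step 2: G0=NOT G3=NOT 0=1 G1=G0=0 G2=(0+1>=1)=1 G3=G2&G0=1&0=0 -> 1010
Step 3: G0=NOT G3=NOT 0=1 G1=G0=1 G2=(0+1>=1)=1 G3=G2&G0=1&1=1 -> 1111
Step 4: G0=NOT G3=NOT 1=0 G1=G0=1 G2=(1+1>=1)=1 G3=G2&G0=1&1=1 -> 0111
Step 5: G0=NOT G3=NOT 1=0 G1=G0=0 G2=(1+1>=1)=1 G3=G2&G0=1&0=0 -> 0010
Cycle of length 4 starting at step 1 -> no fixed point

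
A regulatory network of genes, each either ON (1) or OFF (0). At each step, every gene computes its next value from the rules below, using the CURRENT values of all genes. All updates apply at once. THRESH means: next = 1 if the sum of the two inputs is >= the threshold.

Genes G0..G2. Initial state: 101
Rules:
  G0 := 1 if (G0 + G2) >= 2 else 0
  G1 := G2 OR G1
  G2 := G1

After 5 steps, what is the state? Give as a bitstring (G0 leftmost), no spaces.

Step 1: G0=(1+1>=2)=1 G1=G2|G1=1|0=1 G2=G1=0 -> 110
Step 2: G0=(1+0>=2)=0 G1=G2|G1=0|1=1 G2=G1=1 -> 011
Step 3: G0=(0+1>=2)=0 G1=G2|G1=1|1=1 G2=G1=1 -> 011
Step 4: G0=(0+1>=2)=0 G1=G2|G1=1|1=1 G2=G1=1 -> 011
Step 5: G0=(0+1>=2)=0 G1=G2|G1=1|1=1 G2=G1=1 -> 011

011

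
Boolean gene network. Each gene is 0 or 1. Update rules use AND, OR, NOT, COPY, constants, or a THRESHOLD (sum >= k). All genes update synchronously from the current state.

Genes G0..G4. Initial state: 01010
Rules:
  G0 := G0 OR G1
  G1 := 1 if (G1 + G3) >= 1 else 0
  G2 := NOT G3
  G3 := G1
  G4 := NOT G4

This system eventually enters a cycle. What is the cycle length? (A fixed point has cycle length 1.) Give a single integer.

Step 0: 01010
Step 1: G0=G0|G1=0|1=1 G1=(1+1>=1)=1 G2=NOT G3=NOT 1=0 G3=G1=1 G4=NOT G4=NOT 0=1 -> 11011
Step 2: G0=G0|G1=1|1=1 G1=(1+1>=1)=1 G2=NOT G3=NOT 1=0 G3=G1=1 G4=NOT G4=NOT 1=0 -> 11010
Step 3: G0=G0|G1=1|1=1 G1=(1+1>=1)=1 G2=NOT G3=NOT 1=0 G3=G1=1 G4=NOT G4=NOT 0=1 -> 11011
State from step 3 equals state from step 1 -> cycle length 2

Answer: 2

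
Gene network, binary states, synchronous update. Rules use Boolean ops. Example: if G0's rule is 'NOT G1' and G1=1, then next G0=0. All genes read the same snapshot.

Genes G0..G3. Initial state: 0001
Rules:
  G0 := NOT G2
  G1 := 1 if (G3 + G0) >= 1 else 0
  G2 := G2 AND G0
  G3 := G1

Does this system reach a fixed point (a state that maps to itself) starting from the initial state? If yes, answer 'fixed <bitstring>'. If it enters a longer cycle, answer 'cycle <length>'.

Step 0: 0001
Step 1: G0=NOT G2=NOT 0=1 G1=(1+0>=1)=1 G2=G2&G0=0&0=0 G3=G1=0 -> 1100
Step 2: G0=NOT G2=NOT 0=1 G1=(0+1>=1)=1 G2=G2&G0=0&1=0 G3=G1=1 -> 1101
Step 3: G0=NOT G2=NOT 0=1 G1=(1+1>=1)=1 G2=G2&G0=0&1=0 G3=G1=1 -> 1101
Fixed point reached at step 2: 1101

Answer: fixed 1101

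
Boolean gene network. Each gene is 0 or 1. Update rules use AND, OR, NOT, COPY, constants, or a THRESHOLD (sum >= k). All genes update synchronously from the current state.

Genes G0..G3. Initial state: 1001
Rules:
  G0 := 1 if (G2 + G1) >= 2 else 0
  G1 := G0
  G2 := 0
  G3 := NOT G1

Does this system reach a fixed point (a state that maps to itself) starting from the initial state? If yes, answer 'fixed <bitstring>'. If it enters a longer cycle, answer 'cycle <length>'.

Answer: fixed 0001

Derivation:
Step 0: 1001
Step 1: G0=(0+0>=2)=0 G1=G0=1 G2=0(const) G3=NOT G1=NOT 0=1 -> 0101
Step 2: G0=(0+1>=2)=0 G1=G0=0 G2=0(const) G3=NOT G1=NOT 1=0 -> 0000
Step 3: G0=(0+0>=2)=0 G1=G0=0 G2=0(const) G3=NOT G1=NOT 0=1 -> 0001
Step 4: G0=(0+0>=2)=0 G1=G0=0 G2=0(const) G3=NOT G1=NOT 0=1 -> 0001
Fixed point reached at step 3: 0001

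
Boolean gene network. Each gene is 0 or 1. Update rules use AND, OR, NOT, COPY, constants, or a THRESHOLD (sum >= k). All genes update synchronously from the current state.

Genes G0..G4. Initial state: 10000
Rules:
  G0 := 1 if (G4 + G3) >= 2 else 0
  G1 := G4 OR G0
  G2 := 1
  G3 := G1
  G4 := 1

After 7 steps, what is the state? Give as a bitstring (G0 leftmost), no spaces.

Step 1: G0=(0+0>=2)=0 G1=G4|G0=0|1=1 G2=1(const) G3=G1=0 G4=1(const) -> 01101
Step 2: G0=(1+0>=2)=0 G1=G4|G0=1|0=1 G2=1(const) G3=G1=1 G4=1(const) -> 01111
Step 3: G0=(1+1>=2)=1 G1=G4|G0=1|0=1 G2=1(const) G3=G1=1 G4=1(const) -> 11111
Step 4: G0=(1+1>=2)=1 G1=G4|G0=1|1=1 G2=1(const) G3=G1=1 G4=1(const) -> 11111
Step 5: G0=(1+1>=2)=1 G1=G4|G0=1|1=1 G2=1(const) G3=G1=1 G4=1(const) -> 11111
Step 6: G0=(1+1>=2)=1 G1=G4|G0=1|1=1 G2=1(const) G3=G1=1 G4=1(const) -> 11111
Step 7: G0=(1+1>=2)=1 G1=G4|G0=1|1=1 G2=1(const) G3=G1=1 G4=1(const) -> 11111

11111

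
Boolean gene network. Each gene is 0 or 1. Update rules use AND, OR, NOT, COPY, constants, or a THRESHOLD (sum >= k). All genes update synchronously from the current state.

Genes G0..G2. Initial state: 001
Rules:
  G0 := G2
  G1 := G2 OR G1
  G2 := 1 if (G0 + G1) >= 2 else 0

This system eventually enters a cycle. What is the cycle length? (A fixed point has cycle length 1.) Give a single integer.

Answer: 2

Derivation:
Step 0: 001
Step 1: G0=G2=1 G1=G2|G1=1|0=1 G2=(0+0>=2)=0 -> 110
Step 2: G0=G2=0 G1=G2|G1=0|1=1 G2=(1+1>=2)=1 -> 011
Step 3: G0=G2=1 G1=G2|G1=1|1=1 G2=(0+1>=2)=0 -> 110
State from step 3 equals state from step 1 -> cycle length 2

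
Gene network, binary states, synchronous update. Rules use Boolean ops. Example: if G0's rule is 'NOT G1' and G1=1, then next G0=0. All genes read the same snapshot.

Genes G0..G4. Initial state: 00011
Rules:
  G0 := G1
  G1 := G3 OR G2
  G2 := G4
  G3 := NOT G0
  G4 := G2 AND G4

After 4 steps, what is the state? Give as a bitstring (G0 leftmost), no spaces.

Step 1: G0=G1=0 G1=G3|G2=1|0=1 G2=G4=1 G3=NOT G0=NOT 0=1 G4=G2&G4=0&1=0 -> 01110
Step 2: G0=G1=1 G1=G3|G2=1|1=1 G2=G4=0 G3=NOT G0=NOT 0=1 G4=G2&G4=1&0=0 -> 11010
Step 3: G0=G1=1 G1=G3|G2=1|0=1 G2=G4=0 G3=NOT G0=NOT 1=0 G4=G2&G4=0&0=0 -> 11000
Step 4: G0=G1=1 G1=G3|G2=0|0=0 G2=G4=0 G3=NOT G0=NOT 1=0 G4=G2&G4=0&0=0 -> 10000

10000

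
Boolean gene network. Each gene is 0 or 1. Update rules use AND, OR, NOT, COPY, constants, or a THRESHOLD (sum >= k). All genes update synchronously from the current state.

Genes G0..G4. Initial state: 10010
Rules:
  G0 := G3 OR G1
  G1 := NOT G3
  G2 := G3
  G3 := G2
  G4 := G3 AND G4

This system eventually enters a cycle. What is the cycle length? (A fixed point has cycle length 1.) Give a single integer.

Step 0: 10010
Step 1: G0=G3|G1=1|0=1 G1=NOT G3=NOT 1=0 G2=G3=1 G3=G2=0 G4=G3&G4=1&0=0 -> 10100
Step 2: G0=G3|G1=0|0=0 G1=NOT G3=NOT 0=1 G2=G3=0 G3=G2=1 G4=G3&G4=0&0=0 -> 01010
Step 3: G0=G3|G1=1|1=1 G1=NOT G3=NOT 1=0 G2=G3=1 G3=G2=0 G4=G3&G4=1&0=0 -> 10100
State from step 3 equals state from step 1 -> cycle length 2

Answer: 2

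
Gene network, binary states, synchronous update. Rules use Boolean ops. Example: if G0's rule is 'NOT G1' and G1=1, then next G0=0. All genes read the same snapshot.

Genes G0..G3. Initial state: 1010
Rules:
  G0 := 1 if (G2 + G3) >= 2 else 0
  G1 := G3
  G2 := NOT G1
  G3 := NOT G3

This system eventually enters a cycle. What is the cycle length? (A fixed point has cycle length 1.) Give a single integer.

Step 0: 1010
Step 1: G0=(1+0>=2)=0 G1=G3=0 G2=NOT G1=NOT 0=1 G3=NOT G3=NOT 0=1 -> 0011
Step 2: G0=(1+1>=2)=1 G1=G3=1 G2=NOT G1=NOT 0=1 G3=NOT G3=NOT 1=0 -> 1110
Step 3: G0=(1+0>=2)=0 G1=G3=0 G2=NOT G1=NOT 1=0 G3=NOT G3=NOT 0=1 -> 0001
Step 4: G0=(0+1>=2)=0 G1=G3=1 G2=NOT G1=NOT 0=1 G3=NOT G3=NOT 1=0 -> 0110
Step 5: G0=(1+0>=2)=0 G1=G3=0 G2=NOT G1=NOT 1=0 G3=NOT G3=NOT 0=1 -> 0001
State from step 5 equals state from step 3 -> cycle length 2

Answer: 2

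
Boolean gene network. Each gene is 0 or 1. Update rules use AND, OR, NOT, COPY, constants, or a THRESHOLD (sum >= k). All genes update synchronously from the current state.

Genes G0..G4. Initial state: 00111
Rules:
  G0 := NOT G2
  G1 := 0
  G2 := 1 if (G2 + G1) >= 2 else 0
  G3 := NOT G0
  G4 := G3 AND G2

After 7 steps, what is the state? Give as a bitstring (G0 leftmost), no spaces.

Step 1: G0=NOT G2=NOT 1=0 G1=0(const) G2=(1+0>=2)=0 G3=NOT G0=NOT 0=1 G4=G3&G2=1&1=1 -> 00011
Step 2: G0=NOT G2=NOT 0=1 G1=0(const) G2=(0+0>=2)=0 G3=NOT G0=NOT 0=1 G4=G3&G2=1&0=0 -> 10010
Step 3: G0=NOT G2=NOT 0=1 G1=0(const) G2=(0+0>=2)=0 G3=NOT G0=NOT 1=0 G4=G3&G2=1&0=0 -> 10000
Step 4: G0=NOT G2=NOT 0=1 G1=0(const) G2=(0+0>=2)=0 G3=NOT G0=NOT 1=0 G4=G3&G2=0&0=0 -> 10000
Step 5: G0=NOT G2=NOT 0=1 G1=0(const) G2=(0+0>=2)=0 G3=NOT G0=NOT 1=0 G4=G3&G2=0&0=0 -> 10000
Step 6: G0=NOT G2=NOT 0=1 G1=0(const) G2=(0+0>=2)=0 G3=NOT G0=NOT 1=0 G4=G3&G2=0&0=0 -> 10000
Step 7: G0=NOT G2=NOT 0=1 G1=0(const) G2=(0+0>=2)=0 G3=NOT G0=NOT 1=0 G4=G3&G2=0&0=0 -> 10000

10000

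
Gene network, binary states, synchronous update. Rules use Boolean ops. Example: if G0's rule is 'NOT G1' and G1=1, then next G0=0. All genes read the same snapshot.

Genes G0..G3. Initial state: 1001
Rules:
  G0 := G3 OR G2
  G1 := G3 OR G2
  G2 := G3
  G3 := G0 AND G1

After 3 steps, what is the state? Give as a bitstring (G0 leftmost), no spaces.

Step 1: G0=G3|G2=1|0=1 G1=G3|G2=1|0=1 G2=G3=1 G3=G0&G1=1&0=0 -> 1110
Step 2: G0=G3|G2=0|1=1 G1=G3|G2=0|1=1 G2=G3=0 G3=G0&G1=1&1=1 -> 1101
Step 3: G0=G3|G2=1|0=1 G1=G3|G2=1|0=1 G2=G3=1 G3=G0&G1=1&1=1 -> 1111

1111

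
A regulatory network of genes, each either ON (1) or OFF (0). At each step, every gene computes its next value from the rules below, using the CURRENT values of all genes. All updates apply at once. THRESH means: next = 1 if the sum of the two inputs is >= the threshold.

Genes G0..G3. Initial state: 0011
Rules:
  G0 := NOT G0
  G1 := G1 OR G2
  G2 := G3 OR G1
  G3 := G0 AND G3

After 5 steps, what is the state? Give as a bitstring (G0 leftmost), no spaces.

Step 1: G0=NOT G0=NOT 0=1 G1=G1|G2=0|1=1 G2=G3|G1=1|0=1 G3=G0&G3=0&1=0 -> 1110
Step 2: G0=NOT G0=NOT 1=0 G1=G1|G2=1|1=1 G2=G3|G1=0|1=1 G3=G0&G3=1&0=0 -> 0110
Step 3: G0=NOT G0=NOT 0=1 G1=G1|G2=1|1=1 G2=G3|G1=0|1=1 G3=G0&G3=0&0=0 -> 1110
Step 4: G0=NOT G0=NOT 1=0 G1=G1|G2=1|1=1 G2=G3|G1=0|1=1 G3=G0&G3=1&0=0 -> 0110
Step 5: G0=NOT G0=NOT 0=1 G1=G1|G2=1|1=1 G2=G3|G1=0|1=1 G3=G0&G3=0&0=0 -> 1110

1110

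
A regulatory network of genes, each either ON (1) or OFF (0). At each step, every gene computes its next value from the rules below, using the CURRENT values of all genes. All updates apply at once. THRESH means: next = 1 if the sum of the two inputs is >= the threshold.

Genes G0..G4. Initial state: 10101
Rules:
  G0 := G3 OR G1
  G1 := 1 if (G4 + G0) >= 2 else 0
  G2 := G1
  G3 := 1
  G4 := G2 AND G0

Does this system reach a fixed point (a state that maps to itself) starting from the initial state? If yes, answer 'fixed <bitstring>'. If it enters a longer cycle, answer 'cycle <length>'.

Step 0: 10101
Step 1: G0=G3|G1=0|0=0 G1=(1+1>=2)=1 G2=G1=0 G3=1(const) G4=G2&G0=1&1=1 -> 01011
Step 2: G0=G3|G1=1|1=1 G1=(1+0>=2)=0 G2=G1=1 G3=1(const) G4=G2&G0=0&0=0 -> 10110
Step 3: G0=G3|G1=1|0=1 G1=(0+1>=2)=0 G2=G1=0 G3=1(const) G4=G2&G0=1&1=1 -> 10011
Step 4: G0=G3|G1=1|0=1 G1=(1+1>=2)=1 G2=G1=0 G3=1(const) G4=G2&G0=0&1=0 -> 11010
Step 5: G0=G3|G1=1|1=1 G1=(0+1>=2)=0 G2=G1=1 G3=1(const) G4=G2&G0=0&1=0 -> 10110
Cycle of length 3 starting at step 2 -> no fixed point

Answer: cycle 3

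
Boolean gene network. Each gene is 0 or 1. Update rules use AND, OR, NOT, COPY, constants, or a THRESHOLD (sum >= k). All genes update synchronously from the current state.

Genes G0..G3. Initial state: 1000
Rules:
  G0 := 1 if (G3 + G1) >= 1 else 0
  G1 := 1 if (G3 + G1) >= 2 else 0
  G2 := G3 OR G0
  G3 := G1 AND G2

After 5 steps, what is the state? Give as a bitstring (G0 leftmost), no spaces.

Step 1: G0=(0+0>=1)=0 G1=(0+0>=2)=0 G2=G3|G0=0|1=1 G3=G1&G2=0&0=0 -> 0010
Step 2: G0=(0+0>=1)=0 G1=(0+0>=2)=0 G2=G3|G0=0|0=0 G3=G1&G2=0&1=0 -> 0000
Step 3: G0=(0+0>=1)=0 G1=(0+0>=2)=0 G2=G3|G0=0|0=0 G3=G1&G2=0&0=0 -> 0000
Step 4: G0=(0+0>=1)=0 G1=(0+0>=2)=0 G2=G3|G0=0|0=0 G3=G1&G2=0&0=0 -> 0000
Step 5: G0=(0+0>=1)=0 G1=(0+0>=2)=0 G2=G3|G0=0|0=0 G3=G1&G2=0&0=0 -> 0000

0000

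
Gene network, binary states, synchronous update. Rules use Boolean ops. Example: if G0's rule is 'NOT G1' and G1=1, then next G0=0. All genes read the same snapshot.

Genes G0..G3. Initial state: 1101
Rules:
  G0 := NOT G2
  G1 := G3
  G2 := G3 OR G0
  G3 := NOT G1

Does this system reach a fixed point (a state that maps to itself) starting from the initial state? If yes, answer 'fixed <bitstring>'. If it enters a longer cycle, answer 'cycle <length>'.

Answer: cycle 4

Derivation:
Step 0: 1101
Step 1: G0=NOT G2=NOT 0=1 G1=G3=1 G2=G3|G0=1|1=1 G3=NOT G1=NOT 1=0 -> 1110
Step 2: G0=NOT G2=NOT 1=0 G1=G3=0 G2=G3|G0=0|1=1 G3=NOT G1=NOT 1=0 -> 0010
Step 3: G0=NOT G2=NOT 1=0 G1=G3=0 G2=G3|G0=0|0=0 G3=NOT G1=NOT 0=1 -> 0001
Step 4: G0=NOT G2=NOT 0=1 G1=G3=1 G2=G3|G0=1|0=1 G3=NOT G1=NOT 0=1 -> 1111
Step 5: G0=NOT G2=NOT 1=0 G1=G3=1 G2=G3|G0=1|1=1 G3=NOT G1=NOT 1=0 -> 0110
Step 6: G0=NOT G2=NOT 1=0 G1=G3=0 G2=G3|G0=0|0=0 G3=NOT G1=NOT 1=0 -> 0000
Step 7: G0=NOT G2=NOT 0=1 G1=G3=0 G2=G3|G0=0|0=0 G3=NOT G1=NOT 0=1 -> 1001
Step 8: G0=NOT G2=NOT 0=1 G1=G3=1 G2=G3|G0=1|1=1 G3=NOT G1=NOT 0=1 -> 1111
Cycle of length 4 starting at step 4 -> no fixed point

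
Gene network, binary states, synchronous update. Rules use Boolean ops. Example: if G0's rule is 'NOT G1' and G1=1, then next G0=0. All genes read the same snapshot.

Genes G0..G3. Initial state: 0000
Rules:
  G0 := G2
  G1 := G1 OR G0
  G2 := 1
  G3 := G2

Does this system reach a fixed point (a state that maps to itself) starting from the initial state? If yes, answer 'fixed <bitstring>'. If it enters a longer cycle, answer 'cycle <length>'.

Step 0: 0000
Step 1: G0=G2=0 G1=G1|G0=0|0=0 G2=1(const) G3=G2=0 -> 0010
Step 2: G0=G2=1 G1=G1|G0=0|0=0 G2=1(const) G3=G2=1 -> 1011
Step 3: G0=G2=1 G1=G1|G0=0|1=1 G2=1(const) G3=G2=1 -> 1111
Step 4: G0=G2=1 G1=G1|G0=1|1=1 G2=1(const) G3=G2=1 -> 1111
Fixed point reached at step 3: 1111

Answer: fixed 1111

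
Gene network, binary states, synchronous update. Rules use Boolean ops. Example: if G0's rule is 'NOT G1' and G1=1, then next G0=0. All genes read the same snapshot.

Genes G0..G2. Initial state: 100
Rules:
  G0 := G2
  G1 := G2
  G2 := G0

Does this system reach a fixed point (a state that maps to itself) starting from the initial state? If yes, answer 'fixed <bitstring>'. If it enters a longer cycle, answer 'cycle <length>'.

Step 0: 100
Step 1: G0=G2=0 G1=G2=0 G2=G0=1 -> 001
Step 2: G0=G2=1 G1=G2=1 G2=G0=0 -> 110
Step 3: G0=G2=0 G1=G2=0 G2=G0=1 -> 001
Cycle of length 2 starting at step 1 -> no fixed point

Answer: cycle 2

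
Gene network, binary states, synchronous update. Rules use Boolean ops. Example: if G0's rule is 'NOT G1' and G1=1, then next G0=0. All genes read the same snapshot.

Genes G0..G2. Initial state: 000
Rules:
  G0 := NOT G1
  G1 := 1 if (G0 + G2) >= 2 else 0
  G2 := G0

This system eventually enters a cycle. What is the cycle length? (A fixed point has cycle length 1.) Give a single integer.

Step 0: 000
Step 1: G0=NOT G1=NOT 0=1 G1=(0+0>=2)=0 G2=G0=0 -> 100
Step 2: G0=NOT G1=NOT 0=1 G1=(1+0>=2)=0 G2=G0=1 -> 101
Step 3: G0=NOT G1=NOT 0=1 G1=(1+1>=2)=1 G2=G0=1 -> 111
Step 4: G0=NOT G1=NOT 1=0 G1=(1+1>=2)=1 G2=G0=1 -> 011
Step 5: G0=NOT G1=NOT 1=0 G1=(0+1>=2)=0 G2=G0=0 -> 000
State from step 5 equals state from step 0 -> cycle length 5

Answer: 5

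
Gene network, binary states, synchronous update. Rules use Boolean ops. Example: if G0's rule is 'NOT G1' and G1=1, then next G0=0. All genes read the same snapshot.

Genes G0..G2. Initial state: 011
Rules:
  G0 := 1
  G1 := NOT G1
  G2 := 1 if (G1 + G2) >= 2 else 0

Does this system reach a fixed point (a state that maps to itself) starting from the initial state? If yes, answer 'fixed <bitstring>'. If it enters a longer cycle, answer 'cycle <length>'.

Step 0: 011
Step 1: G0=1(const) G1=NOT G1=NOT 1=0 G2=(1+1>=2)=1 -> 101
Step 2: G0=1(const) G1=NOT G1=NOT 0=1 G2=(0+1>=2)=0 -> 110
Step 3: G0=1(const) G1=NOT G1=NOT 1=0 G2=(1+0>=2)=0 -> 100
Step 4: G0=1(const) G1=NOT G1=NOT 0=1 G2=(0+0>=2)=0 -> 110
Cycle of length 2 starting at step 2 -> no fixed point

Answer: cycle 2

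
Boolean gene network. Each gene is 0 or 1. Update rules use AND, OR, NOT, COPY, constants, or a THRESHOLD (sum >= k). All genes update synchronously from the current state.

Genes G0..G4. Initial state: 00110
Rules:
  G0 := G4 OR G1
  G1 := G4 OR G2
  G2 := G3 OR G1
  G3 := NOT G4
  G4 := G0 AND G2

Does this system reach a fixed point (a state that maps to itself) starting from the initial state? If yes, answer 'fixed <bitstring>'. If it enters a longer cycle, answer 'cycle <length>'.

Step 0: 00110
Step 1: G0=G4|G1=0|0=0 G1=G4|G2=0|1=1 G2=G3|G1=1|0=1 G3=NOT G4=NOT 0=1 G4=G0&G2=0&1=0 -> 01110
Step 2: G0=G4|G1=0|1=1 G1=G4|G2=0|1=1 G2=G3|G1=1|1=1 G3=NOT G4=NOT 0=1 G4=G0&G2=0&1=0 -> 11110
Step 3: G0=G4|G1=0|1=1 G1=G4|G2=0|1=1 G2=G3|G1=1|1=1 G3=NOT G4=NOT 0=1 G4=G0&G2=1&1=1 -> 11111
Step 4: G0=G4|G1=1|1=1 G1=G4|G2=1|1=1 G2=G3|G1=1|1=1 G3=NOT G4=NOT 1=0 G4=G0&G2=1&1=1 -> 11101
Step 5: G0=G4|G1=1|1=1 G1=G4|G2=1|1=1 G2=G3|G1=0|1=1 G3=NOT G4=NOT 1=0 G4=G0&G2=1&1=1 -> 11101
Fixed point reached at step 4: 11101

Answer: fixed 11101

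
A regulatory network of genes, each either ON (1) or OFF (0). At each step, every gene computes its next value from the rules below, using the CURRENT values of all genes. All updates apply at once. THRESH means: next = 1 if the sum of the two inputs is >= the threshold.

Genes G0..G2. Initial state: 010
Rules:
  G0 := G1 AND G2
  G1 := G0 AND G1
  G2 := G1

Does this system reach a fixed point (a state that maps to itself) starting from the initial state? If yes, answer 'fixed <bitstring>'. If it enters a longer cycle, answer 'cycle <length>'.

Step 0: 010
Step 1: G0=G1&G2=1&0=0 G1=G0&G1=0&1=0 G2=G1=1 -> 001
Step 2: G0=G1&G2=0&1=0 G1=G0&G1=0&0=0 G2=G1=0 -> 000
Step 3: G0=G1&G2=0&0=0 G1=G0&G1=0&0=0 G2=G1=0 -> 000
Fixed point reached at step 2: 000

Answer: fixed 000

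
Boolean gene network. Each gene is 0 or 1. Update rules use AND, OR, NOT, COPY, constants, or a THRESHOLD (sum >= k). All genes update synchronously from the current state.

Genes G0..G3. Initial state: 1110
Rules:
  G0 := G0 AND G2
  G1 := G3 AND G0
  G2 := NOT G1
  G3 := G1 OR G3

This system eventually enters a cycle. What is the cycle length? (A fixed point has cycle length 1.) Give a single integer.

Answer: 1

Derivation:
Step 0: 1110
Step 1: G0=G0&G2=1&1=1 G1=G3&G0=0&1=0 G2=NOT G1=NOT 1=0 G3=G1|G3=1|0=1 -> 1001
Step 2: G0=G0&G2=1&0=0 G1=G3&G0=1&1=1 G2=NOT G1=NOT 0=1 G3=G1|G3=0|1=1 -> 0111
Step 3: G0=G0&G2=0&1=0 G1=G3&G0=1&0=0 G2=NOT G1=NOT 1=0 G3=G1|G3=1|1=1 -> 0001
Step 4: G0=G0&G2=0&0=0 G1=G3&G0=1&0=0 G2=NOT G1=NOT 0=1 G3=G1|G3=0|1=1 -> 0011
Step 5: G0=G0&G2=0&1=0 G1=G3&G0=1&0=0 G2=NOT G1=NOT 0=1 G3=G1|G3=0|1=1 -> 0011
State from step 5 equals state from step 4 -> cycle length 1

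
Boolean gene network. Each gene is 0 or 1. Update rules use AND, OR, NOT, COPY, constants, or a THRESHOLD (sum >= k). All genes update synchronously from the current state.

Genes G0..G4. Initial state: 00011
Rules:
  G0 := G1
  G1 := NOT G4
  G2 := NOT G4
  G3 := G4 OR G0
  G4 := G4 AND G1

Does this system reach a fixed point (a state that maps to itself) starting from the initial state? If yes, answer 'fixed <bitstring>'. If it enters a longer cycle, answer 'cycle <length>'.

Answer: fixed 11110

Derivation:
Step 0: 00011
Step 1: G0=G1=0 G1=NOT G4=NOT 1=0 G2=NOT G4=NOT 1=0 G3=G4|G0=1|0=1 G4=G4&G1=1&0=0 -> 00010
Step 2: G0=G1=0 G1=NOT G4=NOT 0=1 G2=NOT G4=NOT 0=1 G3=G4|G0=0|0=0 G4=G4&G1=0&0=0 -> 01100
Step 3: G0=G1=1 G1=NOT G4=NOT 0=1 G2=NOT G4=NOT 0=1 G3=G4|G0=0|0=0 G4=G4&G1=0&1=0 -> 11100
Step 4: G0=G1=1 G1=NOT G4=NOT 0=1 G2=NOT G4=NOT 0=1 G3=G4|G0=0|1=1 G4=G4&G1=0&1=0 -> 11110
Step 5: G0=G1=1 G1=NOT G4=NOT 0=1 G2=NOT G4=NOT 0=1 G3=G4|G0=0|1=1 G4=G4&G1=0&1=0 -> 11110
Fixed point reached at step 4: 11110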